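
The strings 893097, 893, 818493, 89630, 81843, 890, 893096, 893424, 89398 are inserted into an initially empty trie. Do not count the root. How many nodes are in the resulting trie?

Trace insertions, counting only characters that open a new branch:
  "893097" → 6 new (8, 9, 3, 0, 9, 7)
  "893" → prefix "893" already present; 0 new (none)
  "818493" → prefix "8" already present; 5 new (1, 8, 4, 9, 3)
  "89630" → prefix "89" already present; 3 new (6, 3, 0)
  "81843" → prefix "8184" already present; 1 new (3)
  "890" → prefix "89" already present; 1 new (0)
  "893096" → prefix "89309" already present; 1 new (6)
  "893424" → prefix "893" already present; 3 new (4, 2, 4)
  "89398" → prefix "893" already present; 2 new (9, 8)
Total nodes = 6 + 0 + 5 + 3 + 1 + 1 + 1 + 3 + 2 = 22

22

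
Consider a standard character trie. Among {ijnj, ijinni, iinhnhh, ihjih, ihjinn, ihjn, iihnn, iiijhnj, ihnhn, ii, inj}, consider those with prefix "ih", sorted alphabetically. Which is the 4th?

ihnhn

Filter for "ih…" and sort: "ihjih", "ihjinn", "ihjn", "ihnhn"
The 4th is ihnhn.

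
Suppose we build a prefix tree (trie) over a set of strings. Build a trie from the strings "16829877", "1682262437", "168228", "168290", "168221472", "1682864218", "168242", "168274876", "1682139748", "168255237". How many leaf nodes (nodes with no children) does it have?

10

Leaves are exactly the stored words that no other stored word extends.
Those words: "1682139748", "168221472", "1682262437", "168228", "168242", "168255237", "168274876", "1682864218", "168290", "16829877"
Leaf count: 10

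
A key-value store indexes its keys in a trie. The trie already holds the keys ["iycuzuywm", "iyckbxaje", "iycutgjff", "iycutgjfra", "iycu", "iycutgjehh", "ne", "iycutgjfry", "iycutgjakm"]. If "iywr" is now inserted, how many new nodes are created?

2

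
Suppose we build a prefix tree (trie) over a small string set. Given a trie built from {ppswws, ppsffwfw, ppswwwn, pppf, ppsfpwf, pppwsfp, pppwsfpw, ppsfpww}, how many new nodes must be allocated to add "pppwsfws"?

2

Walking "pppwsfws" from the root, the first 6 characters ("pppwsf") follow existing edges; "w" is the first miss.
Each of the 2 remaining characters creates one node.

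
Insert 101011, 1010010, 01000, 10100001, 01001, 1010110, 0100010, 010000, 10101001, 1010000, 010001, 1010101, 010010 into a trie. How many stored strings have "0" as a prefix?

Traverse to the node for "0", then collect every word in that subtree.
Matches: "01000", "010000", "010001", "0100010", "01001", "010010"
Count: 6

6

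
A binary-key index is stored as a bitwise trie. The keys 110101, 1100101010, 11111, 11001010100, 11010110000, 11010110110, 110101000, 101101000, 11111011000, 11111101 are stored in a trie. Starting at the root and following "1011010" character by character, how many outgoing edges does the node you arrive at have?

1

Follow the path "1011010" to its node, then look at its outgoing edges.
Characters that immediately follow "1011010" among the stored strings: {0}.
That node has 1 child edge.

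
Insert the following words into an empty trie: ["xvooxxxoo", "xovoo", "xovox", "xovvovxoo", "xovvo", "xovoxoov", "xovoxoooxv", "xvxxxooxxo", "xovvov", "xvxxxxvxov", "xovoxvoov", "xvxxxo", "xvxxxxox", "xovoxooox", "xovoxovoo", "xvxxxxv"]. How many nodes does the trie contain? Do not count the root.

48

Trace insertions, counting only characters that open a new branch:
  "xvooxxxoo" → 9 new (x, v, o, o, x, x, x, o, o)
  "xovoo" → prefix "x" already present; 4 new (o, v, o, o)
  "xovox" → prefix "xovo" already present; 1 new (x)
  "xovvovxoo" → prefix "xov" already present; 6 new (v, o, v, x, o, o)
  "xovvo" → prefix "xovvo" already present; 0 new (none)
  "xovoxoov" → prefix "xovox" already present; 3 new (o, o, v)
  "xovoxoooxv" → prefix "xovoxoo" already present; 3 new (o, x, v)
  "xvxxxooxxo" → prefix "xv" already present; 8 new (x, x, x, o, o, x, x, o)
  "xovvov" → prefix "xovvov" already present; 0 new (none)
  "xvxxxxvxov" → prefix "xvxxx" already present; 5 new (x, v, x, o, v)
  "xovoxvoov" → prefix "xovox" already present; 4 new (v, o, o, v)
  "xvxxxo" → prefix "xvxxxo" already present; 0 new (none)
  "xvxxxxox" → prefix "xvxxxx" already present; 2 new (o, x)
  "xovoxooox" → prefix "xovoxooox" already present; 0 new (none)
  "xovoxovoo" → prefix "xovoxo" already present; 3 new (v, o, o)
  "xvxxxxv" → prefix "xvxxxxv" already present; 0 new (none)
Total nodes = 9 + 4 + 1 + 6 + 0 + 3 + 3 + 8 + 0 + 5 + 4 + 0 + 2 + 0 + 3 + 0 = 48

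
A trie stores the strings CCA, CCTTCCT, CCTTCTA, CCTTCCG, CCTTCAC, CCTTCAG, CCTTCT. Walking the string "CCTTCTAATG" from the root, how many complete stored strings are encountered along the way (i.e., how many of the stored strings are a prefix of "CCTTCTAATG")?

2

Traverse "CCTTCTAATG" character by character; count nodes along the way that are marked as word ends.
Prefixes of the query that are stored words: "CCTTCT", "CCTTCTA"
Count: 2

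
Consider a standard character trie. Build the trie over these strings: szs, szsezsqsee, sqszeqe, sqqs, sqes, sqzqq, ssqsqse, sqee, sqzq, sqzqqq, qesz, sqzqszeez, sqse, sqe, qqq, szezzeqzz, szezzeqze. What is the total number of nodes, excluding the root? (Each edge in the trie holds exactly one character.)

51

Insert word by word; a character creates a node only if that edge doesn't already exist:
  "szs" → 3 new (s, z, s)
  "szsezsqsee" → prefix "szs" already present; 7 new (e, z, s, q, s, e, e)
  "sqszeqe" → prefix "s" already present; 6 new (q, s, z, e, q, e)
  "sqqs" → prefix "sq" already present; 2 new (q, s)
  "sqes" → prefix "sq" already present; 2 new (e, s)
  "sqzqq" → prefix "sq" already present; 3 new (z, q, q)
  "ssqsqse" → prefix "s" already present; 6 new (s, q, s, q, s, e)
  "sqee" → prefix "sqe" already present; 1 new (e)
  "sqzq" → prefix "sqzq" already present; 0 new (none)
  "sqzqqq" → prefix "sqzqq" already present; 1 new (q)
  "qesz" → 4 new (q, e, s, z)
  "sqzqszeez" → prefix "sqzq" already present; 5 new (s, z, e, e, z)
  "sqse" → prefix "sqs" already present; 1 new (e)
  "sqe" → prefix "sqe" already present; 0 new (none)
  "qqq" → prefix "q" already present; 2 new (q, q)
  "szezzeqzz" → prefix "sz" already present; 7 new (e, z, z, e, q, z, z)
  "szezzeqze" → prefix "szezzeqz" already present; 1 new (e)
Total nodes = 3 + 7 + 6 + 2 + 2 + 3 + 6 + 1 + 0 + 1 + 4 + 5 + 1 + 0 + 2 + 7 + 1 = 51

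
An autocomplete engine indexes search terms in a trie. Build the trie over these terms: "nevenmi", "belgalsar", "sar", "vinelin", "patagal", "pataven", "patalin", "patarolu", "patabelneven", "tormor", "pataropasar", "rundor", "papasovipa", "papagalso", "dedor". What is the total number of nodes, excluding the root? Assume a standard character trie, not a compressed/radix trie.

86

Insert word by word; a character creates a node only if that edge doesn't already exist:
  "nevenmi" → 7 new (n, e, v, e, n, m, i)
  "belgalsar" → 9 new (b, e, l, g, a, l, s, a, r)
  "sar" → 3 new (s, a, r)
  "vinelin" → 7 new (v, i, n, e, l, i, n)
  "patagal" → 7 new (p, a, t, a, g, a, l)
  "pataven" → prefix "pata" already present; 3 new (v, e, n)
  "patalin" → prefix "pata" already present; 3 new (l, i, n)
  "patarolu" → prefix "pata" already present; 4 new (r, o, l, u)
  "patabelneven" → prefix "pata" already present; 8 new (b, e, l, n, e, v, e, n)
  "tormor" → 6 new (t, o, r, m, o, r)
  "pataropasar" → prefix "pataro" already present; 5 new (p, a, s, a, r)
  "rundor" → 6 new (r, u, n, d, o, r)
  "papasovipa" → prefix "pa" already present; 8 new (p, a, s, o, v, i, p, a)
  "papagalso" → prefix "papa" already present; 5 new (g, a, l, s, o)
  "dedor" → 5 new (d, e, d, o, r)
Total nodes = 7 + 9 + 3 + 7 + 7 + 3 + 3 + 4 + 8 + 6 + 5 + 6 + 8 + 5 + 5 = 86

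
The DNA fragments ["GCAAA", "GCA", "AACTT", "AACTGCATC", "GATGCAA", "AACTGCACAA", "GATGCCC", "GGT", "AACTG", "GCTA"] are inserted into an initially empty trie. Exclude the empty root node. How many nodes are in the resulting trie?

30

Trie structure (* marks end of a word):
(root)
├─ A
│  └─ A
│     └─ C
│        └─ T
│           ├─ G *
│           │  └─ C
│           │     └─ A
│           │        ├─ C
│           │        │  └─ A
│           │        │     └─ A *
│           │        └─ T
│           │           └─ C *
│           └─ T *
└─ G
   ├─ A
   │  └─ T
   │     └─ G
   │        └─ C
   │           ├─ A
   │           │  └─ A *
   │           └─ C
   │              └─ C *
   ├─ C
   │  ├─ A *
   │  │  └─ A
   │  │     └─ A *
   │  └─ T
   │     └─ A *
   └─ G
      └─ T *
Counting every labelled node above: 30.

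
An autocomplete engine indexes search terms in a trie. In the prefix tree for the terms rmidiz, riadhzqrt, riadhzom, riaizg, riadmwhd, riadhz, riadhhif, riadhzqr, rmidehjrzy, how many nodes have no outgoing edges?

A leaf is a node with no children — equivalently, the end of a word that is not a proper prefix of any other stored word.
Those words: "riadhhif", "riadhzom", "riadhzqrt", "riadmwhd", "riaizg", "rmidehjrzy", "rmidiz"
Leaf count: 7

7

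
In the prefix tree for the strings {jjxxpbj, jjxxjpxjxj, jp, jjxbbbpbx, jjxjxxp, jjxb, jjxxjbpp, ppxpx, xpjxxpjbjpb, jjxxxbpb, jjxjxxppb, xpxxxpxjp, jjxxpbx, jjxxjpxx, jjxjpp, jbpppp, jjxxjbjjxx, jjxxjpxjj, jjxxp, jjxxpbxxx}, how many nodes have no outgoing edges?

16

A leaf is a node with no children — equivalently, the end of a word that is not a proper prefix of any other stored word.
Those words: "jbpppp", "jjxbbbpbx", "jjxjpp", "jjxjxxppb", "jjxxjbjjxx", "jjxxjbpp", "jjxxjpxjj", "jjxxjpxjxj", "jjxxjpxx", "jjxxpbj", "jjxxpbxxx", "jjxxxbpb", "jp", "ppxpx", "xpjxxpjbjpb", "xpxxxpxjp"
Leaf count: 16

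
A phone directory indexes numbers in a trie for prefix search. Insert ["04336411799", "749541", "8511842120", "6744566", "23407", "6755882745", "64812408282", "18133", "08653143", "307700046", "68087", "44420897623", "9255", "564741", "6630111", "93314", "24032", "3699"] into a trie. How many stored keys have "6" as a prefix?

Walk to "6"; the words in its subtree are exactly those with that prefix.
Words under "6": 64812408282, 6630111, 6744566, 6755882745, 68087
Count: 5

5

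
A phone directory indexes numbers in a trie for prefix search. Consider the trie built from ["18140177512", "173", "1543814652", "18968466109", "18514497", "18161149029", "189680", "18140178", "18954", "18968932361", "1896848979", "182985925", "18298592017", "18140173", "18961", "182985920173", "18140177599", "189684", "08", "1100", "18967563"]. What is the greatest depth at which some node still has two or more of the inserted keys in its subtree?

Equivalently: take the maximum, over all pairs, of their longest common prefix length.
e.g. "18298592017" and "182985920173" share the prefix "18298592017" of length 11; no pair shares a longer one.
Longest shared-prefix length: 11

11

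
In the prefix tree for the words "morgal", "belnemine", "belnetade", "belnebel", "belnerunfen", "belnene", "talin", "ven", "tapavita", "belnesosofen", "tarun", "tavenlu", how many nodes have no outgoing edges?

12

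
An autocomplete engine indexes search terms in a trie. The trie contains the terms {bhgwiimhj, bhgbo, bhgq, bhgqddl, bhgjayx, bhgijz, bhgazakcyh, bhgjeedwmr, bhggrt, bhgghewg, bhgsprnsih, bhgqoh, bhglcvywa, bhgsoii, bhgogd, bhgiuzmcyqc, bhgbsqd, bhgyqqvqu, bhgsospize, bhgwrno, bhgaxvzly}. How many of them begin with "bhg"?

Traverse to the node for "bhg", then collect every word in that subtree.
Words under "bhg": bhgaxvzly, bhgazakcyh, bhgbo, bhgbsqd, bhgghewg, bhggrt, bhgijz, bhgiuzmcyqc, bhgjayx, bhgjeedwmr, bhglcvywa, bhgogd, bhgq, bhgqddl, bhgqoh, bhgsoii, bhgsospize, bhgsprnsih, bhgwiimhj, bhgwrno, bhgyqqvqu
Count: 21

21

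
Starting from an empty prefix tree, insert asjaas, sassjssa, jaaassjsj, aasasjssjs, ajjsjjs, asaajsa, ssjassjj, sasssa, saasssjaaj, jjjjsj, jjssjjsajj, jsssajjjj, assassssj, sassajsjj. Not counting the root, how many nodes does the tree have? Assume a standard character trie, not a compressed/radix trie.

Count nodes per top-level branch (shared prefixes stored once):
  'a'-branch (aasasjssjs, ajjsjjs, asaajsa, asjaas, assassssj): 33 nodes
  'j'-branch (jaaassjsj, jjjjsj, jjssjjsajj, jsssajjjj): 30 nodes
  's'-branch (saasssjaaj, sassajsjj, sassjssa, sasssa, ssjassjj): 30 nodes
Sum: 93

93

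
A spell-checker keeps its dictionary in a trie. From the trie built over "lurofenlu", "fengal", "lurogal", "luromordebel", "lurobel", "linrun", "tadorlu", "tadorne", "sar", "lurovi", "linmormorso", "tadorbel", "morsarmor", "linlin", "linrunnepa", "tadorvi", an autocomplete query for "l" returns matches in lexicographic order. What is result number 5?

lurobel

Words with prefix "l", in lexicographic order: "linlin", "linmormorso", "linrun", "linrunnepa", "lurobel", "lurofenlu", "lurogal", "luromordebel", "lurovi"
The 5th is lurobel.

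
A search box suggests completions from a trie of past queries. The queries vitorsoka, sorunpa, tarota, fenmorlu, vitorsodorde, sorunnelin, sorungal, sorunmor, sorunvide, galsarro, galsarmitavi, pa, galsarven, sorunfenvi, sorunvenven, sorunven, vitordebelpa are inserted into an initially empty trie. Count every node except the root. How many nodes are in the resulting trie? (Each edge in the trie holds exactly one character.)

86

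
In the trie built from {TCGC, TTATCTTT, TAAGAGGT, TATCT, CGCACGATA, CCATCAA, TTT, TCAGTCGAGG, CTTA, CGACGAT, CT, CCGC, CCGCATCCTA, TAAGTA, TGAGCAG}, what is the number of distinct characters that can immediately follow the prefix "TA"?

Walk "TA" from the root, arriving at one node.
Distinct next characters after "TA": A, T.
That node has 2 child edges.

2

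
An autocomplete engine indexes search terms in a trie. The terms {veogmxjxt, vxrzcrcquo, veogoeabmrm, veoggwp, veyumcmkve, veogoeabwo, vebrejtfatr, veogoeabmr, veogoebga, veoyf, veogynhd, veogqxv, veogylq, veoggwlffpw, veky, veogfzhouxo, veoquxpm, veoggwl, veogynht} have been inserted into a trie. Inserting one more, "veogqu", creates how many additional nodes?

1

"veogq" is already a path in the trie; the remaining "u" must be added.
New nodes needed: |"veogqu"| − 5 = 6 − 5 = 1.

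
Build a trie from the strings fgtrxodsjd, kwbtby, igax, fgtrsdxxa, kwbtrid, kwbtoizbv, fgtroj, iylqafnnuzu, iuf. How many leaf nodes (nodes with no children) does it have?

9

Leaves are exactly the stored words that no other stored word extends.
Those words: "fgtroj", "fgtrsdxxa", "fgtrxodsjd", "igax", "iuf", "iylqafnnuzu", "kwbtby", "kwbtoizbv", "kwbtrid"
Leaf count: 9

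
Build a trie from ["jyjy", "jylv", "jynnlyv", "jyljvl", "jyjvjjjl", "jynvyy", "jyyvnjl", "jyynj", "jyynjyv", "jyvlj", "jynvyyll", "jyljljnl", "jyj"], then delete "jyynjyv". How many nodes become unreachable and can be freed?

Walk "jyynjyv" from the leaf back toward the root, removing each node that no remaining word uses.
The suffix "yv" (2 nodes) is used only by "jyynjyv"; "jyynj" is itself a stored word, so pruning stops there.
Nodes removed: 2

2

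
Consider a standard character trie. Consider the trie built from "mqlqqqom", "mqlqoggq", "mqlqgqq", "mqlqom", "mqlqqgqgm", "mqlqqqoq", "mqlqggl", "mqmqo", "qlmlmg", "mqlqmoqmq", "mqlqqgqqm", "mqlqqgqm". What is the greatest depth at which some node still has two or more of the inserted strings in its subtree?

7

Look for the deepest trie node that still has at least two words in its subtree.
e.g. "mqlqqgqgm" and "mqlqqgqm" share the prefix "mqlqqgq" of length 7; no pair shares a longer one.
Longest shared-prefix length: 7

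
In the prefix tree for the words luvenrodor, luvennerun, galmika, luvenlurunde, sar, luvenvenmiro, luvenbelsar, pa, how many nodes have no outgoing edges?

A leaf is a node with no children — equivalently, the end of a word that is not a proper prefix of any other stored word.
Those words: "galmika", "luvenbelsar", "luvenlurunde", "luvennerun", "luvenrodor", "luvenvenmiro", "pa", "sar"
Leaf count: 8

8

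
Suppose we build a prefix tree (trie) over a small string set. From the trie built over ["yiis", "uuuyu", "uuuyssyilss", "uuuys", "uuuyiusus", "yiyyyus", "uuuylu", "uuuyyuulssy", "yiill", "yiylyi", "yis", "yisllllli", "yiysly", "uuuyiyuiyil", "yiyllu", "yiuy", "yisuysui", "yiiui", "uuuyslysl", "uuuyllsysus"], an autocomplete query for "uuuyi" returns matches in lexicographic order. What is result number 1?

Words with prefix "uuuyi", in lexicographic order: "uuuyiusus", "uuuyiyuiyil"
Position 1: uuuyiusus

uuuyiusus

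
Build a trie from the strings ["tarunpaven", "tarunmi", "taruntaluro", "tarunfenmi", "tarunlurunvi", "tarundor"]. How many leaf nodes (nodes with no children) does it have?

Leaves are exactly the stored words that no other stored word extends.
Those words: "tarundor", "tarunfenmi", "tarunlurunvi", "tarunmi", "tarunpaven", "taruntaluro"
Leaf count: 6

6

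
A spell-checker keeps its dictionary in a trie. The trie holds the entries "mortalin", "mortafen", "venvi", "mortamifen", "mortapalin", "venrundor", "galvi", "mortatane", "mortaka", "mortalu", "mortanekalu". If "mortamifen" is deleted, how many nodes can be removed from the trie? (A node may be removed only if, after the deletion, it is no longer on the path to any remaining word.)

After clearing the end-marker at "mortamifen", prune upward until reaching a node still needed by another word.
The suffix "mifen" (5 nodes) is used only by "mortamifen"; the node for "morta" still has the child "l", so pruning stops there.
Nodes removed: 5

5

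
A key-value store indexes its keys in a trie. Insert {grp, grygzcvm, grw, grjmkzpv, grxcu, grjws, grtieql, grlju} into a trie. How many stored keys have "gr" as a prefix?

8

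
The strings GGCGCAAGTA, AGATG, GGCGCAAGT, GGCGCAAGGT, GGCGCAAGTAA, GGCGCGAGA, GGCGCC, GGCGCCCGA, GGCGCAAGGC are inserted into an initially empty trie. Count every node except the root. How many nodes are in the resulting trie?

Trie structure (* marks end of a word):
(root)
├─ A
│  └─ G
│     └─ A
│        └─ T
│           └─ G *
└─ G
   └─ G
      └─ C
         └─ G
            └─ C
               ├─ A
               │  └─ A
               │     └─ G
               │        ├─ G
               │        │  ├─ C *
               │        │  └─ T *
               │        └─ T *
               │           └─ A *
               │              └─ A *
               ├─ C *
               │  └─ C
               │     └─ G
               │        └─ A *
               └─ G
                  └─ A
                     └─ G
                        └─ A *
Counting every labelled node above: 27.

27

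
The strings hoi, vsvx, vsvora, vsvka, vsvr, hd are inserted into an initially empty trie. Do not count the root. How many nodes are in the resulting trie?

14

Trie structure (* marks end of a word):
(root)
├─ h
│  ├─ d *
│  └─ o
│     └─ i *
└─ v
   └─ s
      └─ v
         ├─ k
         │  └─ a *
         ├─ o
         │  └─ r
         │     └─ a *
         ├─ r *
         └─ x *
Counting every labelled node above: 14.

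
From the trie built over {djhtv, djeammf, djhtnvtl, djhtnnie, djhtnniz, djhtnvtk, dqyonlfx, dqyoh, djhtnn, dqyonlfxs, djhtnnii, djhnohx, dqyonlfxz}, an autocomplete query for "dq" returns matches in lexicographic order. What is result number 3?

Words with prefix "dq", in lexicographic order: "dqyoh", "dqyonlfx", "dqyonlfxs", "dqyonlfxz"
The 3rd is dqyonlfxs.

dqyonlfxs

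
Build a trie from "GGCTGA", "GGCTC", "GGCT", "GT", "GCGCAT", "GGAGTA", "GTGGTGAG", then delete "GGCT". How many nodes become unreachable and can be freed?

0

Walk "GGCT" from the leaf back toward the root, removing each node that no remaining word uses.
Every node on "GGCT" is still needed (e.g. by "GGCTGA"), so nothing is freed.
Nodes removed: 0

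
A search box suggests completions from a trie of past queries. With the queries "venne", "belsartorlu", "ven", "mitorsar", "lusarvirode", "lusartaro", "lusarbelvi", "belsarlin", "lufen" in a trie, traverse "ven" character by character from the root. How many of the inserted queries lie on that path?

Traverse "ven" character by character; count nodes along the way that are marked as word ends.
Prefixes of the query that are stored words: "ven"
Count: 1

1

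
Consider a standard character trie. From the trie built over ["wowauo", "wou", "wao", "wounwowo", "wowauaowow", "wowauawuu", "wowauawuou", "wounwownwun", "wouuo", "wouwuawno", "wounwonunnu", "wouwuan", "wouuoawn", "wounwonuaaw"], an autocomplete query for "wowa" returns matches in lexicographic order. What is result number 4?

DFS of the "wowa" subtree visits, in order: "wowauaowow", "wowauawuou", "wowauawuu", "wowauo"
Position 4: wowauo

wowauo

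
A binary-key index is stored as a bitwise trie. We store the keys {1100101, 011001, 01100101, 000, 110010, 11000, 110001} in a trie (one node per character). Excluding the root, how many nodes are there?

Trie structure (* marks end of a word):
(root)
├─ 0
│  ├─ 0
│  │  └─ 0 *
│  └─ 1
│     └─ 1
│        └─ 0
│           └─ 0
│              └─ 1 *
│                 └─ 0
│                    └─ 1 *
└─ 1
   └─ 1
      └─ 0
         └─ 0
            ├─ 0 *
            │  └─ 1 *
            └─ 1
               └─ 0 *
                  └─ 1 *
Counting every labelled node above: 19.

19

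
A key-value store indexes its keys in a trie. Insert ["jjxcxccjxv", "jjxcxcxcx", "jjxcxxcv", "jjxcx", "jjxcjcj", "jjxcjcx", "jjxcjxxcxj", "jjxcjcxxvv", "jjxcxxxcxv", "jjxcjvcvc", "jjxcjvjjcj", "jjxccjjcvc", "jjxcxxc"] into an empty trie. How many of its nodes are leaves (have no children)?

10

A leaf is a node with no children — equivalently, the end of a word that is not a proper prefix of any other stored word.
Those words: "jjxccjjcvc", "jjxcjcj", "jjxcjcxxvv", "jjxcjvcvc", "jjxcjvjjcj", "jjxcjxxcxj", "jjxcxccjxv", "jjxcxcxcx", "jjxcxxcv", "jjxcxxxcxv"
Leaf count: 10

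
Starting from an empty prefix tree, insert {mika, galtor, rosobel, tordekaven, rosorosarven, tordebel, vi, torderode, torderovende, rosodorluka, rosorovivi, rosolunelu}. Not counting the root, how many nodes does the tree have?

66

Count nodes per top-level branch (shared prefixes stored once):
  'g'-branch (galtor): 6 nodes
  'm'-branch (mika): 4 nodes
  'r'-branch (rosobel, rosodorluka, rosolunelu, rosorosarven, rosorovivi): 32 nodes
  't'-branch (tordebel, tordekaven, torderode, torderovende): 22 nodes
  'v'-branch (vi): 2 nodes
Sum: 66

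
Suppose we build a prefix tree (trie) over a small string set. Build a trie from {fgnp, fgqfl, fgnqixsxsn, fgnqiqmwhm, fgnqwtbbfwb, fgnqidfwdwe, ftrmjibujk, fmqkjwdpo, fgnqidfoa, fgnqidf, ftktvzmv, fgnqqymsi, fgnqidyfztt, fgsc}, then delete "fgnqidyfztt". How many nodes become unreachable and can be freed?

Walk "fgnqidyfztt" from the leaf back toward the root, removing each node that no remaining word uses.
The suffix "yfztt" (5 nodes) is used only by "fgnqidyfztt"; the node for "fgnqid" still has the child "f", so pruning stops there.
Nodes removed: 5

5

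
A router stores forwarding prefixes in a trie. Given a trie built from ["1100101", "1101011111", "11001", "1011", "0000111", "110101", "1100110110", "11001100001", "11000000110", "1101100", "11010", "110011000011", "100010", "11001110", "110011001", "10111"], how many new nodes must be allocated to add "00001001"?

The longest prefix of "00001001" already in the trie is "00001" (length 5).
Each of the 3 remaining characters creates one node.

3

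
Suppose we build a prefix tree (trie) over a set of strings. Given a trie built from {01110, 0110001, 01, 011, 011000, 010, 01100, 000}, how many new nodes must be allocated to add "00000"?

The longest prefix of "00000" already in the trie is "000" (length 3).
Each of the 2 remaining characters creates one node.

2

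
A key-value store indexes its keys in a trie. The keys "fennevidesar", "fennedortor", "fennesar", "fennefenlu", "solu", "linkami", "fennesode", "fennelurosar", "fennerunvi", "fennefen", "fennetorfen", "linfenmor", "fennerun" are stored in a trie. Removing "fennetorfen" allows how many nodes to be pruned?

6

After clearing the end-marker at "fennetorfen", prune upward until reaching a node still needed by another word.
The suffix "torfen" (6 nodes) is used only by "fennetorfen"; the node for "fenne" still has the child "v", so pruning stops there.
Nodes removed: 6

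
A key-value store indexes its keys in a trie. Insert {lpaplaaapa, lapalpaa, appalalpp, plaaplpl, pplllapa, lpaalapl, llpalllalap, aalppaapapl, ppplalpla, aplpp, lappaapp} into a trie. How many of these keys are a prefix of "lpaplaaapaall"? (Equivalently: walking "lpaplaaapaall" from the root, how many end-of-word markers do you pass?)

Traverse "lpaplaaapaall" character by character; count nodes along the way that are marked as word ends.
Prefixes of the query that are stored words: "lpaplaaapa"
Count: 1

1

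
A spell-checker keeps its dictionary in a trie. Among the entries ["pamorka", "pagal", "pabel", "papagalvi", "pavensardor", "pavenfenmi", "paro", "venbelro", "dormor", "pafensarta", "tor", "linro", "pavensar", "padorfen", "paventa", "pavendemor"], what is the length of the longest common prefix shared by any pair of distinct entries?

Look for the deepest trie node that still has at least two words in its subtree.
e.g. "pavensar" and "pavensardor" share the prefix "pavensar" of length 8; no pair shares a longer one.
Longest shared-prefix length: 8

8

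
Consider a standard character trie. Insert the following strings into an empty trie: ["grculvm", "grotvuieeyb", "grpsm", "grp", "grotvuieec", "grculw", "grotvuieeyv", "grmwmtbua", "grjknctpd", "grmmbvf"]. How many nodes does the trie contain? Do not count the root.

Trace insertions, counting only characters that open a new branch:
  "grculvm" → 7 new (g, r, c, u, l, v, m)
  "grotvuieeyb" → prefix "gr" already present; 9 new (o, t, v, u, i, e, e, y, b)
  "grpsm" → prefix "gr" already present; 3 new (p, s, m)
  "grp" → prefix "grp" already present; 0 new (none)
  "grotvuieec" → prefix "grotvuiee" already present; 1 new (c)
  "grculw" → prefix "grcul" already present; 1 new (w)
  "grotvuieeyv" → prefix "grotvuieey" already present; 1 new (v)
  "grmwmtbua" → prefix "gr" already present; 7 new (m, w, m, t, b, u, a)
  "grjknctpd" → prefix "gr" already present; 7 new (j, k, n, c, t, p, d)
  "grmmbvf" → prefix "grm" already present; 4 new (m, b, v, f)
Total nodes = 7 + 9 + 3 + 0 + 1 + 1 + 1 + 7 + 7 + 4 = 40

40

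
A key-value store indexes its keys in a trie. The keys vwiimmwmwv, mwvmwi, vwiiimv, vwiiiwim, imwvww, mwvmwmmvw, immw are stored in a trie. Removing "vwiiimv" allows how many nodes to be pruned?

2

Walk "vwiiimv" from the leaf back toward the root, removing each node that no remaining word uses.
The suffix "mv" (2 nodes) is used only by "vwiiimv"; the node for "vwiii" still has the child "w", so pruning stops there.
Nodes removed: 2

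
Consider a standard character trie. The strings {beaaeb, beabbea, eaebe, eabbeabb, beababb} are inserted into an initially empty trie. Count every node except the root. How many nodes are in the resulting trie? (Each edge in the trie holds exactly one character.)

24

Insert word by word; a character creates a node only if that edge doesn't already exist:
  "beaaeb" → 6 new (b, e, a, a, e, b)
  "beabbea" → prefix "bea" already present; 4 new (b, b, e, a)
  "eaebe" → 5 new (e, a, e, b, e)
  "eabbeabb" → prefix "ea" already present; 6 new (b, b, e, a, b, b)
  "beababb" → prefix "beab" already present; 3 new (a, b, b)
Total nodes = 6 + 4 + 5 + 6 + 3 = 24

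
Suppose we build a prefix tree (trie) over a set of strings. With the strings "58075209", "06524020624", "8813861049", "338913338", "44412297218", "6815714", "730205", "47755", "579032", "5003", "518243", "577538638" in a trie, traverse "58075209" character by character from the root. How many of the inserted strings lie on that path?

Walk "58075209" from the root; an end-of-word marker is hit whenever a stored word is a prefix of "58075209".
Prefixes of the query that are stored words: "58075209"
Count: 1

1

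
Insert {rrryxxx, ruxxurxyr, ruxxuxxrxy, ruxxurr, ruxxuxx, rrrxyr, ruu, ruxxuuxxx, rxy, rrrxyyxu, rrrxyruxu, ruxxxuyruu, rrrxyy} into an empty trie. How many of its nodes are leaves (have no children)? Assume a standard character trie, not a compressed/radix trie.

Leaves are exactly the stored words that no other stored word extends.
Those words: "rrrxyruxu", "rrrxyyxu", "rrryxxx", "ruu", "ruxxurr", "ruxxurxyr", "ruxxuuxxx", "ruxxuxxrxy", "ruxxxuyruu", "rxy"
Leaf count: 10

10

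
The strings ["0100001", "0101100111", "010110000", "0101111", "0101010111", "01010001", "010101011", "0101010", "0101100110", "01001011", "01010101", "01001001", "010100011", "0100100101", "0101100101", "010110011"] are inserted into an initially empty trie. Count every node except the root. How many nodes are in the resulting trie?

Count nodes per top-level branch (shared prefixes stored once):
  '0'-branch (0100001, 01001001, 0100100101, 01001011, 01010001, 010100011, 0101010, 01010101, 010101011, 0101010111, 010110000, 0101100101, 010110011, 0101100110, 0101100111, 0101111): 39 nodes
Sum: 39

39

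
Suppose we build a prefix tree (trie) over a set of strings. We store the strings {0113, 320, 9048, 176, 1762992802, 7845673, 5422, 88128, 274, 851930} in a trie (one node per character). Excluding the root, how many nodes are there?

45

Trace insertions, counting only characters that open a new branch:
  "0113" → 4 new (0, 1, 1, 3)
  "320" → 3 new (3, 2, 0)
  "9048" → 4 new (9, 0, 4, 8)
  "176" → 3 new (1, 7, 6)
  "1762992802" → prefix "176" already present; 7 new (2, 9, 9, 2, 8, 0, 2)
  "7845673" → 7 new (7, 8, 4, 5, 6, 7, 3)
  "5422" → 4 new (5, 4, 2, 2)
  "88128" → 5 new (8, 8, 1, 2, 8)
  "274" → 3 new (2, 7, 4)
  "851930" → prefix "8" already present; 5 new (5, 1, 9, 3, 0)
Total nodes = 4 + 3 + 4 + 3 + 7 + 7 + 4 + 5 + 3 + 5 = 45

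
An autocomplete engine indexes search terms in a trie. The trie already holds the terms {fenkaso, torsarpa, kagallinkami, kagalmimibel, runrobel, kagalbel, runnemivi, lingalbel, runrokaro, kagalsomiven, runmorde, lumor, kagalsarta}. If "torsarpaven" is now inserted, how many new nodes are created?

3

"torsarpa" is already a path in the trie; the remaining "ven" must be added.
New nodes needed: |"torsarpaven"| − 8 = 11 − 8 = 3.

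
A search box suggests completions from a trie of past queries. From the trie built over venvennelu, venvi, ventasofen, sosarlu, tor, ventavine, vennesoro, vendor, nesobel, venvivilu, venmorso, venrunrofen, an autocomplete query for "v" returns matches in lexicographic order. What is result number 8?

Filter for "v…" and sort: "vendor", "venmorso", "vennesoro", "venrunrofen", "ventasofen", "ventavine", "venvennelu", "venvi", "venvivilu"
The 8th is venvi.

venvi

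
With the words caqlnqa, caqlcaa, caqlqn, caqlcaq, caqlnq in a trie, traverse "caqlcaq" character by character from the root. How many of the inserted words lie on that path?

Traverse "caqlcaq" character by character; count nodes along the way that are marked as word ends.
Prefixes of the query that are stored words: "caqlcaq"
Count: 1

1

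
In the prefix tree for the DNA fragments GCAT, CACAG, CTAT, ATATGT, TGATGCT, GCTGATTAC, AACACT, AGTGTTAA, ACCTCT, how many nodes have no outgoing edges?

9

A leaf is a node with no children — equivalently, the end of a word that is not a proper prefix of any other stored word.
Those words: "AACACT", "ACCTCT", "AGTGTTAA", "ATATGT", "CACAG", "CTAT", "GCAT", "GCTGATTAC", "TGATGCT"
Leaf count: 9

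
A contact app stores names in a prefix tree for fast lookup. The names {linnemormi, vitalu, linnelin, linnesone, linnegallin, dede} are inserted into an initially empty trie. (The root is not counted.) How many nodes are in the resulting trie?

33

Insert word by word; a character creates a node only if that edge doesn't already exist:
  "linnemormi" → 10 new (l, i, n, n, e, m, o, r, m, i)
  "vitalu" → 6 new (v, i, t, a, l, u)
  "linnelin" → prefix "linne" already present; 3 new (l, i, n)
  "linnesone" → prefix "linne" already present; 4 new (s, o, n, e)
  "linnegallin" → prefix "linne" already present; 6 new (g, a, l, l, i, n)
  "dede" → 4 new (d, e, d, e)
Total nodes = 10 + 6 + 3 + 4 + 6 + 4 = 33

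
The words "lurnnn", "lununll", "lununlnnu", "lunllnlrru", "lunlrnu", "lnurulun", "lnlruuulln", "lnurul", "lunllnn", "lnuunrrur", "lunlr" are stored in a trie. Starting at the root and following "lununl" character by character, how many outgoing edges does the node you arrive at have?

2

The children of the "lununl" node are the distinct next characters among strings starting with "lununl".
Distinct next characters after "lununl": l, n.
That node has 2 child edges.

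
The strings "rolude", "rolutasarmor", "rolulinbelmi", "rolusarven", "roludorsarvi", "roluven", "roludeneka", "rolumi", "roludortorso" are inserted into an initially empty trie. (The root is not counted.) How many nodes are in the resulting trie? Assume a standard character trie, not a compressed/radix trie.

Trace insertions, counting only characters that open a new branch:
  "rolude" → 6 new (r, o, l, u, d, e)
  "rolutasarmor" → prefix "rolu" already present; 8 new (t, a, s, a, r, m, o, r)
  "rolulinbelmi" → prefix "rolu" already present; 8 new (l, i, n, b, e, l, m, i)
  "rolusarven" → prefix "rolu" already present; 6 new (s, a, r, v, e, n)
  "roludorsarvi" → prefix "rolud" already present; 7 new (o, r, s, a, r, v, i)
  "roluven" → prefix "rolu" already present; 3 new (v, e, n)
  "roludeneka" → prefix "rolude" already present; 4 new (n, e, k, a)
  "rolumi" → prefix "rolu" already present; 2 new (m, i)
  "roludortorso" → prefix "roludor" already present; 5 new (t, o, r, s, o)
Total nodes = 6 + 8 + 8 + 6 + 7 + 3 + 4 + 2 + 5 = 49

49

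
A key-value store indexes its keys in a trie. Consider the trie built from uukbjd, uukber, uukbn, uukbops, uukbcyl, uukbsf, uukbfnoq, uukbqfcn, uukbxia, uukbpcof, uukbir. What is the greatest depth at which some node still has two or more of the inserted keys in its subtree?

The deepest shared node is where two words last agree before diverging.
e.g. "uukbcyl" and "uukber" share the prefix "uukb" of length 4; no pair shares a longer one.
Longest shared-prefix length: 4

4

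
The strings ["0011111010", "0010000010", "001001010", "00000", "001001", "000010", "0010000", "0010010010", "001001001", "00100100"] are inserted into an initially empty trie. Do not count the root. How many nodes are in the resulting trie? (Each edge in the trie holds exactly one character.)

29

Count nodes per top-level branch (shared prefixes stored once):
  '0'-branch (00000, 000010, 0010000, 0010000010, 001001, 00100100, 001001001, 0010010010, 001001010, 0011111010): 29 nodes
Sum: 29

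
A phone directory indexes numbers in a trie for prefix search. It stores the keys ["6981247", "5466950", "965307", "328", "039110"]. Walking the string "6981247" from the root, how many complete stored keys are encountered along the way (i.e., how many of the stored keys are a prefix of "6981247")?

Check each prefix of "6981247" against the stored set — each match is an end-marker on the path.
Prefixes of the query that are stored words: "6981247"
Count: 1

1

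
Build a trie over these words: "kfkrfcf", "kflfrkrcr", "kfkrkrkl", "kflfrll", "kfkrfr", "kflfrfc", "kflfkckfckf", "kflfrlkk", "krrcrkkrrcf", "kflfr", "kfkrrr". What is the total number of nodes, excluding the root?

Insert word by word; a character creates a node only if that edge doesn't already exist:
  "kfkrfcf" → 7 new (k, f, k, r, f, c, f)
  "kflfrkrcr" → prefix "kf" already present; 7 new (l, f, r, k, r, c, r)
  "kfkrkrkl" → prefix "kfkr" already present; 4 new (k, r, k, l)
  "kflfrll" → prefix "kflfr" already present; 2 new (l, l)
  "kfkrfr" → prefix "kfkrf" already present; 1 new (r)
  "kflfrfc" → prefix "kflfr" already present; 2 new (f, c)
  "kflfkckfckf" → prefix "kflf" already present; 7 new (k, c, k, f, c, k, f)
  "kflfrlkk" → prefix "kflfrl" already present; 2 new (k, k)
  "krrcrkkrrcf" → prefix "k" already present; 10 new (r, r, c, r, k, k, r, r, c, f)
  "kflfr" → prefix "kflfr" already present; 0 new (none)
  "kfkrrr" → prefix "kfkr" already present; 2 new (r, r)
Total nodes = 7 + 7 + 4 + 2 + 1 + 2 + 7 + 2 + 10 + 0 + 2 = 44

44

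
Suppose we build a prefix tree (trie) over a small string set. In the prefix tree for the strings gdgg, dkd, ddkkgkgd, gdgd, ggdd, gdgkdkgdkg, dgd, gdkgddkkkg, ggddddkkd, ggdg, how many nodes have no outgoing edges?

9

A leaf is a node with no children — equivalently, the end of a word that is not a proper prefix of any other stored word.
Those words: "ddkkgkgd", "dgd", "dkd", "gdgd", "gdgg", "gdgkdkgdkg", "gdkgddkkkg", "ggddddkkd", "ggdg"
Leaf count: 9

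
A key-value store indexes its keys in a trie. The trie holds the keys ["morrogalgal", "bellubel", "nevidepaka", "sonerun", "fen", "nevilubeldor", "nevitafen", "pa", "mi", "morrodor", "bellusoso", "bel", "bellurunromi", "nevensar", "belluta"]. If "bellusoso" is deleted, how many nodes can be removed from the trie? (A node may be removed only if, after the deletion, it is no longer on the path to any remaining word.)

A node on "bellusoso"'s path can go only if nothing else ends at it or branches off below it.
The suffix "soso" (4 nodes) is used only by "bellusoso"; the node for "bellu" still has the child "b", so pruning stops there.
Nodes removed: 4

4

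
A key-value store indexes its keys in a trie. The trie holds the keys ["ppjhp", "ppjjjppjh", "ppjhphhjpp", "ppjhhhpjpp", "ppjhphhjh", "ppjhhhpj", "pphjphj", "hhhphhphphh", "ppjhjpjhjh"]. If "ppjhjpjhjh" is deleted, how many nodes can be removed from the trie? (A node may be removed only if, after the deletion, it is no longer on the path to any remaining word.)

6

Walk "ppjhjpjhjh" from the leaf back toward the root, removing each node that no remaining word uses.
The suffix "jpjhjh" (6 nodes) is used only by "ppjhjpjhjh"; the node for "ppjh" still has the child "p", so pruning stops there.
Nodes removed: 6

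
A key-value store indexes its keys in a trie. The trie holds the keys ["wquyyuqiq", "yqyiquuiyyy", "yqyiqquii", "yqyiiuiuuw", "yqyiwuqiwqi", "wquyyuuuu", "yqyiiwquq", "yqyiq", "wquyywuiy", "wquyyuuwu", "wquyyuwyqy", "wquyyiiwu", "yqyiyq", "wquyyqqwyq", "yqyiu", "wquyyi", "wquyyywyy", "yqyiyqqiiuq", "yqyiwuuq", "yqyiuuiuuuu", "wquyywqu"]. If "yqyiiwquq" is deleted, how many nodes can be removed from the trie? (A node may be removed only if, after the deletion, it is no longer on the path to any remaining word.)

A node on "yqyiiwquq"'s path can go only if nothing else ends at it or branches off below it.
The suffix "wquq" (4 nodes) is used only by "yqyiiwquq"; the node for "yqyii" still has the child "u", so pruning stops there.
Nodes removed: 4

4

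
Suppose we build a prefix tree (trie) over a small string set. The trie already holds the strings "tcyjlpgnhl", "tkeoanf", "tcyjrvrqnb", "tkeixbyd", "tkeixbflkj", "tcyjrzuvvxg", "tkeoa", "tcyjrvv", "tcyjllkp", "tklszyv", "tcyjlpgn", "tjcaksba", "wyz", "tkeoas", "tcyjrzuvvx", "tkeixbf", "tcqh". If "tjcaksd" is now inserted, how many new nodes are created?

1

Walking "tjcaksd" from the root, the first 6 characters ("tjcaks") follow existing edges; "d" is the first miss.
New nodes needed: |"tjcaksd"| − 6 = 7 − 6 = 1.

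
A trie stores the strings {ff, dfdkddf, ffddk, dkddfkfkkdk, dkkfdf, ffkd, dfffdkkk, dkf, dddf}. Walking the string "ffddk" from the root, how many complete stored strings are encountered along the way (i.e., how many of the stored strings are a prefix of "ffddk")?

2

Traverse "ffddk" character by character; count nodes along the way that are marked as word ends.
Prefixes of the query that are stored words: "ff", "ffddk"
Count: 2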